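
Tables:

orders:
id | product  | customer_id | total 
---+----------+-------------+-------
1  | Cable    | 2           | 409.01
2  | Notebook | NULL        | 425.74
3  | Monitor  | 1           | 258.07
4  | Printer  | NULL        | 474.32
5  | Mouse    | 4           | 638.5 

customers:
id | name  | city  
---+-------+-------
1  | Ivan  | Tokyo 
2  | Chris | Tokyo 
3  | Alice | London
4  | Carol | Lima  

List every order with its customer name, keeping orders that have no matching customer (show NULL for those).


LEFT JOIN keeps every row from orders (the left table); where customer_id has no match in customers, the customer columns become NULL. Walk through each order:
  - order 1 (Cable): customer_id=2 -> matches Chris
  - order 2 (Notebook): customer_id=NULL, no match -> kept with NULL
  - order 3 (Monitor): customer_id=1 -> matches Ivan
  - order 4 (Printer): customer_id=NULL, no match -> kept with NULL
  - order 5 (Mouse): customer_id=4 -> matches Carol
All 5 rows appear; 2 have NULL customer.

SQL:
SELECT a.product, b.name AS customer
FROM orders a
LEFT JOIN customers b ON a.customer_id = b.id

Result:
product  | customer
---------+---------
Cable    | Chris   
Notebook | NULL    
Monitor  | Ivan    
Printer  | NULL    
Mouse    | Carol   


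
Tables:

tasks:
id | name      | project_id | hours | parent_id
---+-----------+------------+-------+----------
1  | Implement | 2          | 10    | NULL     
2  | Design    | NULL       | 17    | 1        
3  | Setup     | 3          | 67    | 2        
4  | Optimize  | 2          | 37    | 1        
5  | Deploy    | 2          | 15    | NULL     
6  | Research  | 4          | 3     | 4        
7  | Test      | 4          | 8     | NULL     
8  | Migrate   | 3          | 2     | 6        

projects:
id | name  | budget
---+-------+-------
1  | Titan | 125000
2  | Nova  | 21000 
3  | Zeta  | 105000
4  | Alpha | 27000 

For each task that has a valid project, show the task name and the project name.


INNER JOIN keeps only tasks rows whose project_id matches an id in projects. Walk through each task:
  - task 1 (Implement): project_id=2 -> matches Nova
  - task 2 (Design): project_id=NULL, no match -> dropped
  - task 3 (Setup): project_id=3 -> matches Zeta
  - task 4 (Optimize): project_id=2 -> matches Nova
  - task 5 (Deploy): project_id=2 -> matches Nova
  - task 6 (Research): project_id=4 -> matches Alpha
  - task 7 (Test): project_id=4 -> matches Alpha
  - task 8 (Migrate): project_id=3 -> matches Zeta
So 1 of 8 rows is dropped.

SQL:
SELECT a.name, b.name AS project
FROM tasks a
INNER JOIN projects b ON a.project_id = b.id

Result:
name      | project
----------+--------
Implement | Nova   
Setup     | Zeta   
Optimize  | Nova   
Deploy    | Nova   
Research  | Alpha  
Test      | Alpha  
Migrate   | Zeta   


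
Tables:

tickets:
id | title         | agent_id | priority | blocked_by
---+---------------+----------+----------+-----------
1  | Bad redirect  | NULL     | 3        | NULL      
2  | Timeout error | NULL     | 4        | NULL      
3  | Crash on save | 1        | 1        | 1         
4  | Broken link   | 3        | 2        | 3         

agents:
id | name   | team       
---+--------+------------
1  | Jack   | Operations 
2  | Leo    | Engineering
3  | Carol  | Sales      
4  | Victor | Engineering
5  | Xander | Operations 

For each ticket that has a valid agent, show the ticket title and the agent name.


INNER JOIN keeps only tickets rows whose agent_id matches an id in agents. Walk through each ticket:
  - ticket 1 (Bad redirect): agent_id=NULL, no match -> dropped
  - ticket 2 (Timeout error): agent_id=NULL, no match -> dropped
  - ticket 3 (Crash on save): agent_id=1 -> matches Jack
  - ticket 4 (Broken link): agent_id=3 -> matches Carol
So 2 of 4 rows are dropped.

SQL:
SELECT a.title, b.name AS agent
FROM tickets a
INNER JOIN agents b ON a.agent_id = b.id

Result:
title         | agent
--------------+------
Crash on save | Jack 
Broken link   | Carol


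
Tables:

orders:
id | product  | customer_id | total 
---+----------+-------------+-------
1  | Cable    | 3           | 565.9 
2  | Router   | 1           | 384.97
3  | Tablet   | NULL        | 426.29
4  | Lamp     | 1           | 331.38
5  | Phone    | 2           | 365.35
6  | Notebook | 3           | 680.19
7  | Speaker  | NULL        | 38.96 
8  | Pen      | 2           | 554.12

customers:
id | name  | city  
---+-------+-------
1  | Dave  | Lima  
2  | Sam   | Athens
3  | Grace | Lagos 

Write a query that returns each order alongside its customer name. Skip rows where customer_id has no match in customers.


INNER JOIN keeps only orders rows whose customer_id matches an id in customers. Walk through each order:
  - order 1 (Cable): customer_id=3 -> matches Grace
  - order 2 (Router): customer_id=1 -> matches Dave
  - order 3 (Tablet): customer_id=NULL, no match -> dropped
  - order 4 (Lamp): customer_id=1 -> matches Dave
  - order 5 (Phone): customer_id=2 -> matches Sam
  - order 6 (Notebook): customer_id=3 -> matches Grace
  - order 7 (Speaker): customer_id=NULL, no match -> dropped
  - order 8 (Pen): customer_id=2 -> matches Sam
So 2 of 8 rows are dropped.

SQL:
SELECT a.product, b.name AS customer
FROM orders a
INNER JOIN customers b ON a.customer_id = b.id

Result:
product  | customer
---------+---------
Cable    | Grace   
Router   | Dave    
Lamp     | Dave    
Phone    | Sam     
Notebook | Grace   
Pen      | Sam     


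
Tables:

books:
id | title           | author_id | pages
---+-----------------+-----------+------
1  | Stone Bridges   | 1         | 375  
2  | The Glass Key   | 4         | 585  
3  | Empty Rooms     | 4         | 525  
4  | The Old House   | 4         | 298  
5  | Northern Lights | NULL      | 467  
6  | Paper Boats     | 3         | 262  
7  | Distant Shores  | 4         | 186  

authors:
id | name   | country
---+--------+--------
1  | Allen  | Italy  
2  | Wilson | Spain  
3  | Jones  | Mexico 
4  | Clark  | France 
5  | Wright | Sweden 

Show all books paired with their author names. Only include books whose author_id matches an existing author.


INNER JOIN keeps only books rows whose author_id matches an id in authors. Walk through each book:
  - book 1 (Stone Bridges): author_id=1 -> matches Allen
  - book 2 (The Glass Key): author_id=4 -> matches Clark
  - book 3 (Empty Rooms): author_id=4 -> matches Clark
  - book 4 (The Old House): author_id=4 -> matches Clark
  - book 5 (Northern Lights): author_id=NULL, no match -> dropped
  - book 6 (Paper Boats): author_id=3 -> matches Jones
  - book 7 (Distant Shores): author_id=4 -> matches Clark
So 1 of 7 rows is dropped.

SQL:
SELECT a.title, b.name AS author
FROM books a
INNER JOIN authors b ON a.author_id = b.id

Result:
title          | author
---------------+-------
Stone Bridges  | Allen 
The Glass Key  | Clark 
Empty Rooms    | Clark 
The Old House  | Clark 
Paper Boats    | Jones 
Distant Shores | Clark 


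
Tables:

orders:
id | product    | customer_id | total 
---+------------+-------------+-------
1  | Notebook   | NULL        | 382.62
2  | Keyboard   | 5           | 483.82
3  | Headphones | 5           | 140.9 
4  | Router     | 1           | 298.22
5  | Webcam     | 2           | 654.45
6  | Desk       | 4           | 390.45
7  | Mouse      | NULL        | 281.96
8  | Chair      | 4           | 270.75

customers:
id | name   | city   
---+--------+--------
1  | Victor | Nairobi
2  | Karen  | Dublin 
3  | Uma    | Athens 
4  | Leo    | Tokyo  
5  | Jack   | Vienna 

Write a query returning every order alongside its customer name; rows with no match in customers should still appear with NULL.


LEFT JOIN keeps every row from orders (the left table); where customer_id has no match in customers, the customer columns become NULL. Walk through each order:
  - order 1 (Notebook): customer_id=NULL, no match -> kept with NULL
  - order 2 (Keyboard): customer_id=5 -> matches Jack
  - order 3 (Headphones): customer_id=5 -> matches Jack
  - order 4 (Router): customer_id=1 -> matches Victor
  - order 5 (Webcam): customer_id=2 -> matches Karen
  - order 6 (Desk): customer_id=4 -> matches Leo
  - order 7 (Mouse): customer_id=NULL, no match -> kept with NULL
  - order 8 (Chair): customer_id=4 -> matches Leo
All 8 rows appear; 2 have NULL customer.

SQL:
SELECT a.product, b.name AS customer
FROM orders a
LEFT JOIN customers b ON a.customer_id = b.id

Result:
product    | customer
-----------+---------
Notebook   | NULL    
Keyboard   | Jack    
Headphones | Jack    
Router     | Victor  
Webcam     | Karen   
Desk       | Leo     
Mouse      | NULL    
Chair      | Leo     


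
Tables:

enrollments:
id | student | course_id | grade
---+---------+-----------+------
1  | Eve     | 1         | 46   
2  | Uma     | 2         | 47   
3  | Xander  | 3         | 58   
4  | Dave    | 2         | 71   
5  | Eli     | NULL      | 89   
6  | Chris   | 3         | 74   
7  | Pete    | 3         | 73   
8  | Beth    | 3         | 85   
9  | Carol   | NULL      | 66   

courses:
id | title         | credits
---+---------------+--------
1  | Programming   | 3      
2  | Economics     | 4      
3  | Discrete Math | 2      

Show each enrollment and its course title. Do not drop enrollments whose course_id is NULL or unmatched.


LEFT JOIN keeps every row from enrollments (the left table); where course_id has no match in courses, the course columns become NULL. Walk through each enrollment:
  - enrollment 1 (Eve): course_id=1 -> matches Programming
  - enrollment 2 (Uma): course_id=2 -> matches Economics
  - enrollment 3 (Xander): course_id=3 -> matches Discrete Math
  - enrollment 4 (Dave): course_id=2 -> matches Economics
  - enrollment 5 (Eli): course_id=NULL, no match -> kept with NULL
  - enrollment 6 (Chris): course_id=3 -> matches Discrete Math
  - enrollment 7 (Pete): course_id=3 -> matches Discrete Math
  - enrollment 8 (Beth): course_id=3 -> matches Discrete Math
  - enrollment 9 (Carol): course_id=NULL, no match -> kept with NULL
All 9 rows appear; 2 have NULL course.

SQL:
SELECT a.student, b.title AS course
FROM enrollments a
LEFT JOIN courses b ON a.course_id = b.id

Result:
student | course       
--------+--------------
Eve     | Programming  
Uma     | Economics    
Xander  | Discrete Math
Dave    | Economics    
Eli     | NULL         
Chris   | Discrete Math
Pete    | Discrete Math
Beth    | Discrete Math
Carol   | NULL         


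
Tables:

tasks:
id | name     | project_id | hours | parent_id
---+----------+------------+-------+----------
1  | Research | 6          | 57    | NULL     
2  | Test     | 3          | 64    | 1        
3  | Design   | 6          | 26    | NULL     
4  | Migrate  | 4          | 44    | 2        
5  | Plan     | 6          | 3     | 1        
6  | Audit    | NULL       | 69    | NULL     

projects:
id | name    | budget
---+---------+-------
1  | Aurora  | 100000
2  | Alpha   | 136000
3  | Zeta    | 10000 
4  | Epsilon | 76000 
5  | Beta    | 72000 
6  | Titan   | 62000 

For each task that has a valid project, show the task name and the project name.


INNER JOIN keeps only tasks rows whose project_id matches an id in projects. Walk through each task:
  - task 1 (Research): project_id=6 -> matches Titan
  - task 2 (Test): project_id=3 -> matches Zeta
  - task 3 (Design): project_id=6 -> matches Titan
  - task 4 (Migrate): project_id=4 -> matches Epsilon
  - task 5 (Plan): project_id=6 -> matches Titan
  - task 6 (Audit): project_id=NULL, no match -> dropped
So 1 of 6 rows is dropped.

SQL:
SELECT a.name, b.name AS project
FROM tasks a
INNER JOIN projects b ON a.project_id = b.id

Result:
name     | project
---------+--------
Research | Titan  
Test     | Zeta   
Design   | Titan  
Migrate  | Epsilon
Plan     | Titan  


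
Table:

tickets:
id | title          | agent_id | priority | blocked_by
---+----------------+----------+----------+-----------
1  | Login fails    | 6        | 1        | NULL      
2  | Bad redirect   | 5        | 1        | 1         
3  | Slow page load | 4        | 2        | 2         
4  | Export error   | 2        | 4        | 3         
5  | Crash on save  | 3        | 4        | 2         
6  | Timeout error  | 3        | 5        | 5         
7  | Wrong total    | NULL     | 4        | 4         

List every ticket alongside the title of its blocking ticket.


This is a self-join: tickets is joined to a second copy of itself, matching each row's blocked_by to another row's id. Use LEFT JOIN so rows with blocked_by=NULL are kept.
  - ticket 1 (Login fails): blocked_by=NULL -> NULL
  - ticket 2 (Bad redirect): blocked_by=1 -> Login fails
  - ticket 3 (Slow page load): blocked_by=2 -> Bad redirect
  - ticket 4 (Export error): blocked_by=3 -> Slow page load
  - ticket 5 (Crash on save): blocked_by=2 -> Bad redirect
  - ticket 6 (Timeout error): blocked_by=5 -> Crash on save
  - ticket 7 (Wrong total): blocked_by=4 -> Export error

SQL:
SELECT a.title AS item, b.title AS blocked_by
FROM tickets a
LEFT JOIN tickets b ON a.blocked_by = b.id

Result:
item           | blocked_by    
---------------+---------------
Login fails    | NULL          
Bad redirect   | Login fails   
Slow page load | Bad redirect  
Export error   | Slow page load
Crash on save  | Bad redirect  
Timeout error  | Crash on save 
Wrong total    | Export error  


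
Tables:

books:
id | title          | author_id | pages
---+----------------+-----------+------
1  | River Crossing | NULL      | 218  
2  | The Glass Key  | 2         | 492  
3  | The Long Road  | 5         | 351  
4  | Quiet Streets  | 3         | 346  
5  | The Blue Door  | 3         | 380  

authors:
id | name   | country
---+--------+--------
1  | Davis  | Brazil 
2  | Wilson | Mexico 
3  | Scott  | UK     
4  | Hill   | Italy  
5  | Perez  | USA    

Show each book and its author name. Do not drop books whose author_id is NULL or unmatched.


LEFT JOIN keeps every row from books (the left table); where author_id has no match in authors, the author columns become NULL. Walk through each book:
  - book 1 (River Crossing): author_id=NULL, no match -> kept with NULL
  - book 2 (The Glass Key): author_id=2 -> matches Wilson
  - book 3 (The Long Road): author_id=5 -> matches Perez
  - book 4 (Quiet Streets): author_id=3 -> matches Scott
  - book 5 (The Blue Door): author_id=3 -> matches Scott
All 5 rows appear; 1 has NULL author.

SQL:
SELECT a.title, b.name AS author
FROM books a
LEFT JOIN authors b ON a.author_id = b.id

Result:
title          | author
---------------+-------
River Crossing | NULL  
The Glass Key  | Wilson
The Long Road  | Perez 
Quiet Streets  | Scott 
The Blue Door  | Scott 


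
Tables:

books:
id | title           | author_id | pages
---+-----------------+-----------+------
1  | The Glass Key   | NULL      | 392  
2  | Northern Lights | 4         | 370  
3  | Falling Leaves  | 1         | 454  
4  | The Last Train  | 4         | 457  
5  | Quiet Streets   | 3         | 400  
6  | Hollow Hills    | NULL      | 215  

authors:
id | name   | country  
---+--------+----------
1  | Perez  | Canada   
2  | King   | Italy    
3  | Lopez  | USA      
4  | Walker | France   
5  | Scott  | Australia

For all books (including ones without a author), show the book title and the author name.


LEFT JOIN keeps every row from books (the left table); where author_id has no match in authors, the author columns become NULL. Walk through each book:
  - book 1 (The Glass Key): author_id=NULL, no match -> kept with NULL
  - book 2 (Northern Lights): author_id=4 -> matches Walker
  - book 3 (Falling Leaves): author_id=1 -> matches Perez
  - book 4 (The Last Train): author_id=4 -> matches Walker
  - book 5 (Quiet Streets): author_id=3 -> matches Lopez
  - book 6 (Hollow Hills): author_id=NULL, no match -> kept with NULL
All 6 rows appear; 2 have NULL author.

SQL:
SELECT a.title, b.name AS author
FROM books a
LEFT JOIN authors b ON a.author_id = b.id

Result:
title           | author
----------------+-------
The Glass Key   | NULL  
Northern Lights | Walker
Falling Leaves  | Perez 
The Last Train  | Walker
Quiet Streets   | Lopez 
Hollow Hills    | NULL  


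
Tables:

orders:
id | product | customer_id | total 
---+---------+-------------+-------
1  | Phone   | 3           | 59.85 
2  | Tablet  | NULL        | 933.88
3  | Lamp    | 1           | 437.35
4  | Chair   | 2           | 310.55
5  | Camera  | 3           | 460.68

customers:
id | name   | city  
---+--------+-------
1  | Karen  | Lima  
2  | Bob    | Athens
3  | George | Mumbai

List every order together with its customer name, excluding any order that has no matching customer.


INNER JOIN keeps only orders rows whose customer_id matches an id in customers. Walk through each order:
  - order 1 (Phone): customer_id=3 -> matches George
  - order 2 (Tablet): customer_id=NULL, no match -> dropped
  - order 3 (Lamp): customer_id=1 -> matches Karen
  - order 4 (Chair): customer_id=2 -> matches Bob
  - order 5 (Camera): customer_id=3 -> matches George
So 1 of 5 rows is dropped.

SQL:
SELECT a.product, b.name AS customer
FROM orders a
INNER JOIN customers b ON a.customer_id = b.id

Result:
product | customer
--------+---------
Phone   | George  
Lamp    | Karen   
Chair   | Bob     
Camera  | George  


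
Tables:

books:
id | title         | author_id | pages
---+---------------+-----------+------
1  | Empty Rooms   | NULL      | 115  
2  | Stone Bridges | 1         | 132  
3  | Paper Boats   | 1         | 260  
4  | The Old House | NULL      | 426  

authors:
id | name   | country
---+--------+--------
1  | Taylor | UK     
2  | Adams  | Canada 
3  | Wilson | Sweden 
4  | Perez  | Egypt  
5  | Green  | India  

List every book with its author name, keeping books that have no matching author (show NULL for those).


LEFT JOIN keeps every row from books (the left table); where author_id has no match in authors, the author columns become NULL. Walk through each book:
  - book 1 (Empty Rooms): author_id=NULL, no match -> kept with NULL
  - book 2 (Stone Bridges): author_id=1 -> matches Taylor
  - book 3 (Paper Boats): author_id=1 -> matches Taylor
  - book 4 (The Old House): author_id=NULL, no match -> kept with NULL
All 4 rows appear; 2 have NULL author.

SQL:
SELECT a.title, b.name AS author
FROM books a
LEFT JOIN authors b ON a.author_id = b.id

Result:
title         | author
--------------+-------
Empty Rooms   | NULL  
Stone Bridges | Taylor
Paper Boats   | Taylor
The Old House | NULL  


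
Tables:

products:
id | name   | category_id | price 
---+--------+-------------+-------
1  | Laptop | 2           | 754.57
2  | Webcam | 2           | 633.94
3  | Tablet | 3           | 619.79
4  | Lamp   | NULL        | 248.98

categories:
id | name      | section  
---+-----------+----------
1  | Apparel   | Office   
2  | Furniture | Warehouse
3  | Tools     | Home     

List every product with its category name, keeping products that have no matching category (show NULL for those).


LEFT JOIN keeps every row from products (the left table); where category_id has no match in categories, the category columns become NULL. Walk through each product:
  - product 1 (Laptop): category_id=2 -> matches Furniture
  - product 2 (Webcam): category_id=2 -> matches Furniture
  - product 3 (Tablet): category_id=3 -> matches Tools
  - product 4 (Lamp): category_id=NULL, no match -> kept with NULL
All 4 rows appear; 1 has NULL category.

SQL:
SELECT a.name, b.name AS category
FROM products a
LEFT JOIN categories b ON a.category_id = b.id

Result:
name   | category 
-------+----------
Laptop | Furniture
Webcam | Furniture
Tablet | Tools    
Lamp   | NULL     


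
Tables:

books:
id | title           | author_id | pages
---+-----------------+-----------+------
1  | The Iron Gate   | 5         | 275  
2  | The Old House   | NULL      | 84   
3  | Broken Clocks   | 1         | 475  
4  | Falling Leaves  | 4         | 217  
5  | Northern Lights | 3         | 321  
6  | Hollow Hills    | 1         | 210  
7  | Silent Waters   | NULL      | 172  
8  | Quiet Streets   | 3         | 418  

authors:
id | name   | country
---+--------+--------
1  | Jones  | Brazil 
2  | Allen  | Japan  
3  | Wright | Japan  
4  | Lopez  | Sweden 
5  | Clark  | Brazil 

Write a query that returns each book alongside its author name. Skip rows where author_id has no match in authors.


INNER JOIN keeps only books rows whose author_id matches an id in authors. Walk through each book:
  - book 1 (The Iron Gate): author_id=5 -> matches Clark
  - book 2 (The Old House): author_id=NULL, no match -> dropped
  - book 3 (Broken Clocks): author_id=1 -> matches Jones
  - book 4 (Falling Leaves): author_id=4 -> matches Lopez
  - book 5 (Northern Lights): author_id=3 -> matches Wright
  - book 6 (Hollow Hills): author_id=1 -> matches Jones
  - book 7 (Silent Waters): author_id=NULL, no match -> dropped
  - book 8 (Quiet Streets): author_id=3 -> matches Wright
So 2 of 8 rows are dropped.

SQL:
SELECT a.title, b.name AS author
FROM books a
INNER JOIN authors b ON a.author_id = b.id

Result:
title           | author
----------------+-------
The Iron Gate   | Clark 
Broken Clocks   | Jones 
Falling Leaves  | Lopez 
Northern Lights | Wright
Hollow Hills    | Jones 
Quiet Streets   | Wright


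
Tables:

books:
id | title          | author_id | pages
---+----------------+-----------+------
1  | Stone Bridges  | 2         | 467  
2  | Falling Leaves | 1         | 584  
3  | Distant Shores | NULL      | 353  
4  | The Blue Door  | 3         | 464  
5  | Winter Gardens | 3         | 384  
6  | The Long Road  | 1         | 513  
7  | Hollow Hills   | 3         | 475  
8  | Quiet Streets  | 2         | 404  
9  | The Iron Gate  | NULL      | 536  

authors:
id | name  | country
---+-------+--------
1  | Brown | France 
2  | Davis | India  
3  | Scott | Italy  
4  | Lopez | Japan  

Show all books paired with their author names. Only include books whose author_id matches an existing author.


INNER JOIN keeps only books rows whose author_id matches an id in authors. Walk through each book:
  - book 1 (Stone Bridges): author_id=2 -> matches Davis
  - book 2 (Falling Leaves): author_id=1 -> matches Brown
  - book 3 (Distant Shores): author_id=NULL, no match -> dropped
  - book 4 (The Blue Door): author_id=3 -> matches Scott
  - book 5 (Winter Gardens): author_id=3 -> matches Scott
  - book 6 (The Long Road): author_id=1 -> matches Brown
  - book 7 (Hollow Hills): author_id=3 -> matches Scott
  - book 8 (Quiet Streets): author_id=2 -> matches Davis
  - book 9 (The Iron Gate): author_id=NULL, no match -> dropped
So 2 of 9 rows are dropped.

SQL:
SELECT a.title, b.name AS author
FROM books a
INNER JOIN authors b ON a.author_id = b.id

Result:
title          | author
---------------+-------
Stone Bridges  | Davis 
Falling Leaves | Brown 
The Blue Door  | Scott 
Winter Gardens | Scott 
The Long Road  | Brown 
Hollow Hills   | Scott 
Quiet Streets  | Davis 


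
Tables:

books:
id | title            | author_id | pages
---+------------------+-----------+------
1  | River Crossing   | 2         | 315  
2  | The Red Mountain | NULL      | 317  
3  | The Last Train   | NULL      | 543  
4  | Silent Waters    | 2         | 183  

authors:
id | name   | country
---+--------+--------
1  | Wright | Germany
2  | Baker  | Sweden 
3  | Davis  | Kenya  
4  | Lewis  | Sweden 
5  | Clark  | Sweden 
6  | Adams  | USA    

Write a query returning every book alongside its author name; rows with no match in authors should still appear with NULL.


LEFT JOIN keeps every row from books (the left table); where author_id has no match in authors, the author columns become NULL. Walk through each book:
  - book 1 (River Crossing): author_id=2 -> matches Baker
  - book 2 (The Red Mountain): author_id=NULL, no match -> kept with NULL
  - book 3 (The Last Train): author_id=NULL, no match -> kept with NULL
  - book 4 (Silent Waters): author_id=2 -> matches Baker
All 4 rows appear; 2 have NULL author.

SQL:
SELECT a.title, b.name AS author
FROM books a
LEFT JOIN authors b ON a.author_id = b.id

Result:
title            | author
-----------------+-------
River Crossing   | Baker 
The Red Mountain | NULL  
The Last Train   | NULL  
Silent Waters    | Baker 


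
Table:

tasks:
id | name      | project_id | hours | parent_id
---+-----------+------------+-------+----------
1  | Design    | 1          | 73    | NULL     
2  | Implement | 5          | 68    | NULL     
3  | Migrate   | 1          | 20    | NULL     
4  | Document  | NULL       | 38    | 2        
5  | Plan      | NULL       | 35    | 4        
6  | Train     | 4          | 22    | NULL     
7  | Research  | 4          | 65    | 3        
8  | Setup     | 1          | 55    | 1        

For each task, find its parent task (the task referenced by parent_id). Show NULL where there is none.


This is a self-join: tasks is joined to a second copy of itself, matching each row's parent_id to another row's id. Use LEFT JOIN so rows with parent_id=NULL are kept.
  - task 1 (Design): parent_id=NULL -> NULL
  - task 2 (Implement): parent_id=NULL -> NULL
  - task 3 (Migrate): parent_id=NULL -> NULL
  - task 4 (Document): parent_id=2 -> Implement
  - task 5 (Plan): parent_id=4 -> Document
  - task 6 (Train): parent_id=NULL -> NULL
  - task 7 (Research): parent_id=3 -> Migrate
  - task 8 (Setup): parent_id=1 -> Design

SQL:
SELECT a.name AS item, b.name AS parent
FROM tasks a
LEFT JOIN tasks b ON a.parent_id = b.id

Result:
item      | parent   
----------+----------
Design    | NULL     
Implement | NULL     
Migrate   | NULL     
Document  | Implement
Plan      | Document 
Train     | NULL     
Research  | Migrate  
Setup     | Design   


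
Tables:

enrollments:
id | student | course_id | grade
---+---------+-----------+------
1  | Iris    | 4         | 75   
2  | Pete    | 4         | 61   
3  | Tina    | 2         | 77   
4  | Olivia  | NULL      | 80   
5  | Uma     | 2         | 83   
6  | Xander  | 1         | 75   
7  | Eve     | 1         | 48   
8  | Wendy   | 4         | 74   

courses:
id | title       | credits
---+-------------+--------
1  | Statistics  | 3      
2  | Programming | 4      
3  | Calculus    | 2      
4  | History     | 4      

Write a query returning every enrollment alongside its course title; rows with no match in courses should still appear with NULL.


LEFT JOIN keeps every row from enrollments (the left table); where course_id has no match in courses, the course columns become NULL. Walk through each enrollment:
  - enrollment 1 (Iris): course_id=4 -> matches History
  - enrollment 2 (Pete): course_id=4 -> matches History
  - enrollment 3 (Tina): course_id=2 -> matches Programming
  - enrollment 4 (Olivia): course_id=NULL, no match -> kept with NULL
  - enrollment 5 (Uma): course_id=2 -> matches Programming
  - enrollment 6 (Xander): course_id=1 -> matches Statistics
  - enrollment 7 (Eve): course_id=1 -> matches Statistics
  - enrollment 8 (Wendy): course_id=4 -> matches History
All 8 rows appear; 1 has NULL course.

SQL:
SELECT a.student, b.title AS course
FROM enrollments a
LEFT JOIN courses b ON a.course_id = b.id

Result:
student | course     
--------+------------
Iris    | History    
Pete    | History    
Tina    | Programming
Olivia  | NULL       
Uma     | Programming
Xander  | Statistics 
Eve     | Statistics 
Wendy   | History    


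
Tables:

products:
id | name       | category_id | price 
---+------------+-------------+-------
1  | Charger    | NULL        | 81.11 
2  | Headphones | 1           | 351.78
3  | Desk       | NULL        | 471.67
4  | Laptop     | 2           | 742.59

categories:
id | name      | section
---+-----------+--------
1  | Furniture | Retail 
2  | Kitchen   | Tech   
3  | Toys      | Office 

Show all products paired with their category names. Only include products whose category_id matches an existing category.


INNER JOIN keeps only products rows whose category_id matches an id in categories. Walk through each product:
  - product 1 (Charger): category_id=NULL, no match -> dropped
  - product 2 (Headphones): category_id=1 -> matches Furniture
  - product 3 (Desk): category_id=NULL, no match -> dropped
  - product 4 (Laptop): category_id=2 -> matches Kitchen
So 2 of 4 rows are dropped.

SQL:
SELECT a.name, b.name AS category
FROM products a
INNER JOIN categories b ON a.category_id = b.id

Result:
name       | category 
-----------+----------
Headphones | Furniture
Laptop     | Kitchen  


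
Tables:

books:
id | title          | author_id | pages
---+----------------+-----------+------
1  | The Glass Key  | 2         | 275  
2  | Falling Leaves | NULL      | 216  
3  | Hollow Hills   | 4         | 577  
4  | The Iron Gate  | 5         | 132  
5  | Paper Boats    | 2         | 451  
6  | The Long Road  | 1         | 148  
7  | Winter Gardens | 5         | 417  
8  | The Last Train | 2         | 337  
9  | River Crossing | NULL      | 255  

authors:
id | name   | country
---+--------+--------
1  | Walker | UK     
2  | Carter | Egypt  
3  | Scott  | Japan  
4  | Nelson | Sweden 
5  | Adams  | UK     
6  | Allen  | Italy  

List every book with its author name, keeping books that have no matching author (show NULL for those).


LEFT JOIN keeps every row from books (the left table); where author_id has no match in authors, the author columns become NULL. Walk through each book:
  - book 1 (The Glass Key): author_id=2 -> matches Carter
  - book 2 (Falling Leaves): author_id=NULL, no match -> kept with NULL
  - book 3 (Hollow Hills): author_id=4 -> matches Nelson
  - book 4 (The Iron Gate): author_id=5 -> matches Adams
  - book 5 (Paper Boats): author_id=2 -> matches Carter
  - book 6 (The Long Road): author_id=1 -> matches Walker
  - book 7 (Winter Gardens): author_id=5 -> matches Adams
  - book 8 (The Last Train): author_id=2 -> matches Carter
  - book 9 (River Crossing): author_id=NULL, no match -> kept with NULL
All 9 rows appear; 2 have NULL author.

SQL:
SELECT a.title, b.name AS author
FROM books a
LEFT JOIN authors b ON a.author_id = b.id

Result:
title          | author
---------------+-------
The Glass Key  | Carter
Falling Leaves | NULL  
Hollow Hills   | Nelson
The Iron Gate  | Adams 
Paper Boats    | Carter
The Long Road  | Walker
Winter Gardens | Adams 
The Last Train | Carter
River Crossing | NULL  


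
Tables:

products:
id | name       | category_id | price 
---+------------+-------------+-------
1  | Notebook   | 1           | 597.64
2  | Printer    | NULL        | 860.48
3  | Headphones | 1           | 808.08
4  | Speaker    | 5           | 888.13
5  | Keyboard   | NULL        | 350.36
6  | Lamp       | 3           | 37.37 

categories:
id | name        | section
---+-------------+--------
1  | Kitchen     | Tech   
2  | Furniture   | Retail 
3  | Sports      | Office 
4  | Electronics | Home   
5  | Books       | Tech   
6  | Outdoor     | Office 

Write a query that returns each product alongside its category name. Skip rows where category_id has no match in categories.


INNER JOIN keeps only products rows whose category_id matches an id in categories. Walk through each product:
  - product 1 (Notebook): category_id=1 -> matches Kitchen
  - product 2 (Printer): category_id=NULL, no match -> dropped
  - product 3 (Headphones): category_id=1 -> matches Kitchen
  - product 4 (Speaker): category_id=5 -> matches Books
  - product 5 (Keyboard): category_id=NULL, no match -> dropped
  - product 6 (Lamp): category_id=3 -> matches Sports
So 2 of 6 rows are dropped.

SQL:
SELECT a.name, b.name AS category
FROM products a
INNER JOIN categories b ON a.category_id = b.id

Result:
name       | category
-----------+---------
Notebook   | Kitchen 
Headphones | Kitchen 
Speaker    | Books   
Lamp       | Sports  


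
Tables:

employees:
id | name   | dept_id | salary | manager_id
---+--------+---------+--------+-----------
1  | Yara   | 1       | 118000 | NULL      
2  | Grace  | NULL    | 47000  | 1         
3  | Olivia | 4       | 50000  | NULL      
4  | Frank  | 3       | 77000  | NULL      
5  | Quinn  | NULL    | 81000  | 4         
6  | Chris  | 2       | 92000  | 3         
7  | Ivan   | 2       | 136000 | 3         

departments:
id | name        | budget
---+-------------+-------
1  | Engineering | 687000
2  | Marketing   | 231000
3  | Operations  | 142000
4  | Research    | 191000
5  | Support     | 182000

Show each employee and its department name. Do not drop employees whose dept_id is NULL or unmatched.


LEFT JOIN keeps every row from employees (the left table); where dept_id has no match in departments, the department columns become NULL. Walk through each employee:
  - employee 1 (Yara): dept_id=1 -> matches Engineering
  - employee 2 (Grace): dept_id=NULL, no match -> kept with NULL
  - employee 3 (Olivia): dept_id=4 -> matches Research
  - employee 4 (Frank): dept_id=3 -> matches Operations
  - employee 5 (Quinn): dept_id=NULL, no match -> kept with NULL
  - employee 6 (Chris): dept_id=2 -> matches Marketing
  - employee 7 (Ivan): dept_id=2 -> matches Marketing
All 7 rows appear; 2 have NULL department.

SQL:
SELECT a.name, b.name AS department
FROM employees a
LEFT JOIN departments b ON a.dept_id = b.id

Result:
name   | department 
-------+------------
Yara   | Engineering
Grace  | NULL       
Olivia | Research   
Frank  | Operations 
Quinn  | NULL       
Chris  | Marketing  
Ivan   | Marketing  


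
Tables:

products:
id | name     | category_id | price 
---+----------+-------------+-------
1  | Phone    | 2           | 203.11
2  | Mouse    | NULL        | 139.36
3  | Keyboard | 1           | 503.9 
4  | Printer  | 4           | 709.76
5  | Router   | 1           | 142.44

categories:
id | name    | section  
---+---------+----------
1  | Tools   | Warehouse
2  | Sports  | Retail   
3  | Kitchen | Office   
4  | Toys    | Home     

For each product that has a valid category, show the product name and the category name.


INNER JOIN keeps only products rows whose category_id matches an id in categories. Walk through each product:
  - product 1 (Phone): category_id=2 -> matches Sports
  - product 2 (Mouse): category_id=NULL, no match -> dropped
  - product 3 (Keyboard): category_id=1 -> matches Tools
  - product 4 (Printer): category_id=4 -> matches Toys
  - product 5 (Router): category_id=1 -> matches Tools
So 1 of 5 rows is dropped.

SQL:
SELECT a.name, b.name AS category
FROM products a
INNER JOIN categories b ON a.category_id = b.id

Result:
name     | category
---------+---------
Phone    | Sports  
Keyboard | Tools   
Printer  | Toys    
Router   | Tools   


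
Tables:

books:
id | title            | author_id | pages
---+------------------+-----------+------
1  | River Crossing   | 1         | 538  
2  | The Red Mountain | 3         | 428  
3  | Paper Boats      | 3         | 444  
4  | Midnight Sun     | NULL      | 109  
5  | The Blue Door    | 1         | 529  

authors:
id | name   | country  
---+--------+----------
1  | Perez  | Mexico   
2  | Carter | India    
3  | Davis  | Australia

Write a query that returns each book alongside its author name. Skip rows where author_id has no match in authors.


INNER JOIN keeps only books rows whose author_id matches an id in authors. Walk through each book:
  - book 1 (River Crossing): author_id=1 -> matches Perez
  - book 2 (The Red Mountain): author_id=3 -> matches Davis
  - book 3 (Paper Boats): author_id=3 -> matches Davis
  - book 4 (Midnight Sun): author_id=NULL, no match -> dropped
  - book 5 (The Blue Door): author_id=1 -> matches Perez
So 1 of 5 rows is dropped.

SQL:
SELECT a.title, b.name AS author
FROM books a
INNER JOIN authors b ON a.author_id = b.id

Result:
title            | author
-----------------+-------
River Crossing   | Perez 
The Red Mountain | Davis 
Paper Boats      | Davis 
The Blue Door    | Perez 


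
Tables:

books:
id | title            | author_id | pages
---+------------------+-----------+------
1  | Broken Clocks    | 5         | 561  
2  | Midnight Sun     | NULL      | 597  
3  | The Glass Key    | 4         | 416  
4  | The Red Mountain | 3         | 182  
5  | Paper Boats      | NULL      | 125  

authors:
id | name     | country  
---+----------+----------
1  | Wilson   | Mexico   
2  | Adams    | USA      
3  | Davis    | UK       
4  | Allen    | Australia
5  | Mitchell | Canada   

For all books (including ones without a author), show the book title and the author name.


LEFT JOIN keeps every row from books (the left table); where author_id has no match in authors, the author columns become NULL. Walk through each book:
  - book 1 (Broken Clocks): author_id=5 -> matches Mitchell
  - book 2 (Midnight Sun): author_id=NULL, no match -> kept with NULL
  - book 3 (The Glass Key): author_id=4 -> matches Allen
  - book 4 (The Red Mountain): author_id=3 -> matches Davis
  - book 5 (Paper Boats): author_id=NULL, no match -> kept with NULL
All 5 rows appear; 2 have NULL author.

SQL:
SELECT a.title, b.name AS author
FROM books a
LEFT JOIN authors b ON a.author_id = b.id

Result:
title            | author  
-----------------+---------
Broken Clocks    | Mitchell
Midnight Sun     | NULL    
The Glass Key    | Allen   
The Red Mountain | Davis   
Paper Boats      | NULL    


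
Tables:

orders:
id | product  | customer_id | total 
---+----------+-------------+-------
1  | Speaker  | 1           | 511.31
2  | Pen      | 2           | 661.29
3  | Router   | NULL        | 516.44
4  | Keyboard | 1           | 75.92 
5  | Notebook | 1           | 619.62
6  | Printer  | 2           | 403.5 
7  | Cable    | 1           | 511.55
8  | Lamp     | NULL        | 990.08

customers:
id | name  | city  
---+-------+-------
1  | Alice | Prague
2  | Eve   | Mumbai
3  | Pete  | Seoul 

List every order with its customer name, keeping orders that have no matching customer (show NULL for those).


LEFT JOIN keeps every row from orders (the left table); where customer_id has no match in customers, the customer columns become NULL. Walk through each order:
  - order 1 (Speaker): customer_id=1 -> matches Alice
  - order 2 (Pen): customer_id=2 -> matches Eve
  - order 3 (Router): customer_id=NULL, no match -> kept with NULL
  - order 4 (Keyboard): customer_id=1 -> matches Alice
  - order 5 (Notebook): customer_id=1 -> matches Alice
  - order 6 (Printer): customer_id=2 -> matches Eve
  - order 7 (Cable): customer_id=1 -> matches Alice
  - order 8 (Lamp): customer_id=NULL, no match -> kept with NULL
All 8 rows appear; 2 have NULL customer.

SQL:
SELECT a.product, b.name AS customer
FROM orders a
LEFT JOIN customers b ON a.customer_id = b.id

Result:
product  | customer
---------+---------
Speaker  | Alice   
Pen      | Eve     
Router   | NULL    
Keyboard | Alice   
Notebook | Alice   
Printer  | Eve     
Cable    | Alice   
Lamp     | NULL    


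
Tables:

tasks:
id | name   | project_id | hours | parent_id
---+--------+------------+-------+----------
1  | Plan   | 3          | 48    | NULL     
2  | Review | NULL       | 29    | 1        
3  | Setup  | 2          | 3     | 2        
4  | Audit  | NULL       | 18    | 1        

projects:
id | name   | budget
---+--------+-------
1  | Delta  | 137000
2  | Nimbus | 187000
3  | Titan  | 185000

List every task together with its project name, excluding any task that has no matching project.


INNER JOIN keeps only tasks rows whose project_id matches an id in projects. Walk through each task:
  - task 1 (Plan): project_id=3 -> matches Titan
  - task 2 (Review): project_id=NULL, no match -> dropped
  - task 3 (Setup): project_id=2 -> matches Nimbus
  - task 4 (Audit): project_id=NULL, no match -> dropped
So 2 of 4 rows are dropped.

SQL:
SELECT a.name, b.name AS project
FROM tasks a
INNER JOIN projects b ON a.project_id = b.id

Result:
name  | project
------+--------
Plan  | Titan  
Setup | Nimbus 


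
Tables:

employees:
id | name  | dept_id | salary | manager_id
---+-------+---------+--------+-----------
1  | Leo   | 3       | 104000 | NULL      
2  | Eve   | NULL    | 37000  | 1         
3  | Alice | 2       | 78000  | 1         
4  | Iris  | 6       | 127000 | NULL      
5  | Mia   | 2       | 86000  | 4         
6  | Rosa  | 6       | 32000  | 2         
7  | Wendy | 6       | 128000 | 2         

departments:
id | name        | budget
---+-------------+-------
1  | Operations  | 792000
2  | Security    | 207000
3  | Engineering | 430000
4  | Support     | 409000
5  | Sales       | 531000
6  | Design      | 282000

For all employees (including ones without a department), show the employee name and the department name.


LEFT JOIN keeps every row from employees (the left table); where dept_id has no match in departments, the department columns become NULL. Walk through each employee:
  - employee 1 (Leo): dept_id=3 -> matches Engineering
  - employee 2 (Eve): dept_id=NULL, no match -> kept with NULL
  - employee 3 (Alice): dept_id=2 -> matches Security
  - employee 4 (Iris): dept_id=6 -> matches Design
  - employee 5 (Mia): dept_id=2 -> matches Security
  - employee 6 (Rosa): dept_id=6 -> matches Design
  - employee 7 (Wendy): dept_id=6 -> matches Design
All 7 rows appear; 1 has NULL department.

SQL:
SELECT a.name, b.name AS department
FROM employees a
LEFT JOIN departments b ON a.dept_id = b.id

Result:
name  | department 
------+------------
Leo   | Engineering
Eve   | NULL       
Alice | Security   
Iris  | Design     
Mia   | Security   
Rosa  | Design     
Wendy | Design     
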